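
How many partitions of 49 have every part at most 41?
p(49, parts ≤ 41) = 173480

Use the recurrence p(n, m) = p(n, m−1) + p(n−m, m): either the largest part is < m (count p(n, m−1)) or the largest part is exactly m (remove one copy of m, count p(n−m, m)). With p(0, ·) = 1 this gives p(49, parts ≤ 41) = 173480. (By conjugating Young diagrams, this also counts partitions of 49 into at most 41 parts.)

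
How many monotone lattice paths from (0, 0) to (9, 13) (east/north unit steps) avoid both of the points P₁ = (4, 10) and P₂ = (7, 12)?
Number of paths = 320230

Inclusion–exclusion. Total paths: C(22, 9) = 497420. Through P₁: C(14, 4)·C(8, 5) = 56056. Through P₂: C(19, 7)·C(3, 2) = 151164. Since P₁ is strictly southwest of P₂, a monotone path through both must visit P₁ then P₂; paths through both = C(14, 4)·C(5, 3)·C(3, 2) = 30030. Avoid both = 497420 − 56056 − 151164 + 30030 = 320230.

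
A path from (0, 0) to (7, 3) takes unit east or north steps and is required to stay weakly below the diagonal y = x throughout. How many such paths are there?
Number of paths = 75

By the reflection principle (André's argument), the number of monotone paths to (7, 3) with n ≤ m that never go above y = x is C(10, 7) − C(10, 8) = 120 − 45 = 75.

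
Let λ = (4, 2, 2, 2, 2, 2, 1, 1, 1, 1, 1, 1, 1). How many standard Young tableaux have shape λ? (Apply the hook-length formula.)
# SYT of shape (4, 2, 2, 2, 2, 2, 1, 1, 1, 1, 1, 1, 1) = 2136645

Hook-length formula: f^λ = n! / Π hook(c), product over all cells c of the Young diagram. For λ = (4, 2, 2, 2, 2, 2, 1, 1, 1, 1, 1, 1, 1), n = 21 boxes. Hook lengths by row (left-to-right, top-to-bottom): [16, 8, 2, 1]; [13, 5]; [12, 4]; [11, 3]; [10, 2]; [9, 1]; [7]; [6]; [5]; [4]; [3]; [2]; [1]. Product of hooks = 23911759872000. So f^λ = 21! / 23911759872000 = 51090942171709440000 / 23911759872000 = 2136645.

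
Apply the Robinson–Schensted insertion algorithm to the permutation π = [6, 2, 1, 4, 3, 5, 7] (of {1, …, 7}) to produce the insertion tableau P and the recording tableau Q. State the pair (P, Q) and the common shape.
P = [1, 3, 5, 7] / [2, 4] / [6];  Q = [1, 4, 6, 7] / [2, 5] / [3];  common shape = (4, 2, 1)

Row-insert the values π_1, π_2, … into P one at a time, bumping the leftmost entry strictly greater than the inserted value down to the next row. The recording tableau Q records, in position (i, j), the step at which that cell was added to P.
  Insert 6 (step 1): P = [6];  Q = [1]
  Insert 2 (step 2): P = [2] / [6];  Q = [1] / [2]
  Insert 1 (step 3): P = [1] / [2] / [6];  Q = [1] / [2] / [3]
  Insert 4 (step 4): P = [1, 4] / [2] / [6];  Q = [1, 4] / [2] / [3]
  Insert 3 (step 5): P = [1, 3] / [2, 4] / [6];  Q = [1, 4] / [2, 5] / [3]
  Insert 5 (step 6): P = [1, 3, 5] / [2, 4] / [6];  Q = [1, 4, 6] / [2, 5] / [3]
  Insert 7 (step 7): P = [1, 3, 5, 7] / [2, 4] / [6];  Q = [1, 4, 6, 7] / [2, 5] / [3]
Final shape: (4, 2, 1).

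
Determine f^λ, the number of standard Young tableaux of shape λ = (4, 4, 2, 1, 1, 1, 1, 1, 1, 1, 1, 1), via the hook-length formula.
# SYT of shape (4, 4, 2, 1, 1, 1, 1, 1, 1, 1, 1, 1) = 604656

Hook-length formula: f^λ = n! / Π hook(c), product over all cells c of the Young diagram. For λ = (4, 4, 2, 1, 1, 1, 1, 1, 1, 1, 1, 1), n = 19 boxes. Hook lengths by row (left-to-right, top-to-bottom): [15, 5, 3, 2]; [14, 4, 2, 1]; [11, 1]; [9]; [8]; [7]; [6]; [5]; [4]; [3]; [2]; [1]. Product of hooks = 201180672000. So f^λ = 19! / 201180672000 = 121645100408832000 / 201180672000 = 604656.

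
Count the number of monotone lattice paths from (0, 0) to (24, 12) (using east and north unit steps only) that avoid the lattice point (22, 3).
Number of paths = 1251551200

Total paths from (0, 0) to (24, 12): C(36, 24) = 1251677700. Paths through (22, 3): (paths (0, 0) → (22, 3)) × (paths (22, 3) → (24, 12)) = C(25, 22) · C(11, 2) = 2300 · 55 = 126500. Avoidance count = 1251677700 − 126500 = 1251551200.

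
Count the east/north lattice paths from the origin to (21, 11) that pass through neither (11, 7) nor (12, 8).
Number of paths = 83457816

Inclusion–exclusion. Total paths: C(32, 21) = 129024480. Through P₁: C(18, 11)·C(14, 10) = 31855824. Through P₂: C(20, 12)·C(12, 9) = 27713400. Since P₁ is strictly southwest of P₂, a monotone path through both must visit P₁ then P₂; paths through both = C(18, 11)·C(2, 1)·C(12, 9) = 14002560. Avoid both = 129024480 − 31855824 − 27713400 + 14002560 = 83457816.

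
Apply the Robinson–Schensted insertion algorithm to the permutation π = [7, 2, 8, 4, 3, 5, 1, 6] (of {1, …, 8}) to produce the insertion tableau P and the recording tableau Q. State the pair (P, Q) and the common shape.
P = [1, 3, 5, 6] / [2, 8] / [4] / [7];  Q = [1, 3, 6, 8] / [2, 4] / [5] / [7];  common shape = (4, 2, 1, 1)

Row-insert the values π_1, π_2, … into P one at a time, bumping the leftmost entry strictly greater than the inserted value down to the next row. The recording tableau Q records, in position (i, j), the step at which that cell was added to P.
  Insert 7 (step 1): P = [7];  Q = [1]
  Insert 2 (step 2): P = [2] / [7];  Q = [1] / [2]
  Insert 8 (step 3): P = [2, 8] / [7];  Q = [1, 3] / [2]
  Insert 4 (step 4): P = [2, 4] / [7, 8];  Q = [1, 3] / [2, 4]
  Insert 3 (step 5): P = [2, 3] / [4, 8] / [7];  Q = [1, 3] / [2, 4] / [5]
  Insert 5 (step 6): P = [2, 3, 5] / [4, 8] / [7];  Q = [1, 3, 6] / [2, 4] / [5]
  Insert 1 (step 7): P = [1, 3, 5] / [2, 8] / [4] / [7];  Q = [1, 3, 6] / [2, 4] / [5] / [7]
  Insert 6 (step 8): P = [1, 3, 5, 6] / [2, 8] / [4] / [7];  Q = [1, 3, 6, 8] / [2, 4] / [5] / [7]
Final shape: (4, 2, 1, 1).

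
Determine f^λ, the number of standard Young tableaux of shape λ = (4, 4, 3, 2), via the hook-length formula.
# SYT of shape (4, 4, 3, 2) = 8580

Hook-length formula: f^λ = n! / Π hook(c), product over all cells c of the Young diagram. For λ = (4, 4, 3, 2), n = 13 boxes. Hook lengths by row (left-to-right, top-to-bottom): [7, 6, 4, 2]; [6, 5, 3, 1]; [4, 3, 1]; [2, 1]. Product of hooks = 725760. So f^λ = 13! / 725760 = 6227020800 / 725760 = 8580.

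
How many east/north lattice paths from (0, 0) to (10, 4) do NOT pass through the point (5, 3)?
Number of paths = 665

Total paths from (0, 0) to (10, 4): C(14, 10) = 1001. Paths through (5, 3): (paths (0, 0) → (5, 3)) × (paths (5, 3) → (10, 4)) = C(8, 5) · C(6, 5) = 56 · 6 = 336. Avoidance count = 1001 − 336 = 665.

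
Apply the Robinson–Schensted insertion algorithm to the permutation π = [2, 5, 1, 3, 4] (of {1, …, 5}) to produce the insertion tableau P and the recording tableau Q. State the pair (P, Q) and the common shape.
P = [1, 3, 4] / [2, 5];  Q = [1, 2, 5] / [3, 4];  common shape = (3, 2)

Row-insert the values π_1, π_2, … into P one at a time, bumping the leftmost entry strictly greater than the inserted value down to the next row. The recording tableau Q records, in position (i, j), the step at which that cell was added to P.
  Insert 2 (step 1): P = [2];  Q = [1]
  Insert 5 (step 2): P = [2, 5];  Q = [1, 2]
  Insert 1 (step 3): P = [1, 5] / [2];  Q = [1, 2] / [3]
  Insert 3 (step 4): P = [1, 3] / [2, 5];  Q = [1, 2] / [3, 4]
  Insert 4 (step 5): P = [1, 3, 4] / [2, 5];  Q = [1, 2, 5] / [3, 4]
Final shape: (3, 2).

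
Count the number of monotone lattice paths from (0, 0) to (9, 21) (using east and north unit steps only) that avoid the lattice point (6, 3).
Number of paths = 14195430

Total paths from (0, 0) to (9, 21): C(30, 9) = 14307150. Paths through (6, 3): (paths (0, 0) → (6, 3)) × (paths (6, 3) → (9, 21)) = C(9, 6) · C(21, 3) = 84 · 1330 = 111720. Avoidance count = 14307150 − 111720 = 14195430.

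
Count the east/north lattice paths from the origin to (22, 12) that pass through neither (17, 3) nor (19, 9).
Number of paths = 408572160

Inclusion–exclusion. Total paths: C(34, 22) = 548354040. Through P₁: C(20, 17)·C(14, 5) = 2282280. Through P₂: C(28, 19)·C(6, 3) = 138138000. Since P₁ is strictly southwest of P₂, a monotone path through both must visit P₁ then P₂; paths through both = C(20, 17)·C(8, 2)·C(6, 3) = 638400. Avoid both = 548354040 − 2282280 − 138138000 + 638400 = 408572160.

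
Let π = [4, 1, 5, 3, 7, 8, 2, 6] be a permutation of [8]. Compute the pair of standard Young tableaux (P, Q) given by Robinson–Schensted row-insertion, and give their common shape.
P = [1, 2, 6, 8] / [3, 5, 7] / [4];  Q = [1, 3, 5, 6] / [2, 4, 8] / [7];  common shape = (4, 3, 1)

Row-insert the values π_1, π_2, … into P one at a time, bumping the leftmost entry strictly greater than the inserted value down to the next row. The recording tableau Q records, in position (i, j), the step at which that cell was added to P.
  Insert 4 (step 1): P = [4];  Q = [1]
  Insert 1 (step 2): P = [1] / [4];  Q = [1] / [2]
  Insert 5 (step 3): P = [1, 5] / [4];  Q = [1, 3] / [2]
  Insert 3 (step 4): P = [1, 3] / [4, 5];  Q = [1, 3] / [2, 4]
  Insert 7 (step 5): P = [1, 3, 7] / [4, 5];  Q = [1, 3, 5] / [2, 4]
  Insert 8 (step 6): P = [1, 3, 7, 8] / [4, 5];  Q = [1, 3, 5, 6] / [2, 4]
  Insert 2 (step 7): P = [1, 2, 7, 8] / [3, 5] / [4];  Q = [1, 3, 5, 6] / [2, 4] / [7]
  Insert 6 (step 8): P = [1, 2, 6, 8] / [3, 5, 7] / [4];  Q = [1, 3, 5, 6] / [2, 4, 8] / [7]
Final shape: (4, 3, 1).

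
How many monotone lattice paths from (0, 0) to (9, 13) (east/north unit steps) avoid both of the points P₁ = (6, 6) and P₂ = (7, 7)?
Number of paths = 342188

Inclusion–exclusion. Total paths: C(22, 9) = 497420. Through P₁: C(12, 6)·C(10, 3) = 110880. Through P₂: C(14, 7)·C(8, 2) = 96096. Since P₁ is strictly southwest of P₂, a monotone path through both must visit P₁ then P₂; paths through both = C(12, 6)·C(2, 1)·C(8, 2) = 51744. Avoid both = 497420 − 110880 − 96096 + 51744 = 342188.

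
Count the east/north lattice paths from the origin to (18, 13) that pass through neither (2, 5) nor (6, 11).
Number of paths = 190083278

Inclusion–exclusion. Total paths: C(31, 18) = 206253075. Through P₁: C(7, 2)·C(24, 16) = 15444891. Through P₂: C(17, 6)·C(14, 12) = 1126216. Since P₁ is strictly southwest of P₂, a monotone path through both must visit P₁ then P₂; paths through both = C(7, 2)·C(10, 4)·C(14, 12) = 401310. Avoid both = 206253075 − 15444891 − 1126216 + 401310 = 190083278.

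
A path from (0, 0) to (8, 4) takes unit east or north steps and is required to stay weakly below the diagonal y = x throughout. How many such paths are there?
Number of paths = 275

By the reflection principle (André's argument), the number of monotone paths to (8, 4) with n ≤ m that never go above y = x is C(12, 8) − C(12, 9) = 495 − 220 = 275.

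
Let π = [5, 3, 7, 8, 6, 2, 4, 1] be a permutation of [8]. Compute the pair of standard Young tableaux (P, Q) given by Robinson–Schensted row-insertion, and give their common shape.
P = [1, 4, 8] / [2, 6] / [3, 7] / [5];  Q = [1, 3, 4] / [2, 5] / [6, 7] / [8];  common shape = (3, 2, 2, 1)

Row-insert the values π_1, π_2, … into P one at a time, bumping the leftmost entry strictly greater than the inserted value down to the next row. The recording tableau Q records, in position (i, j), the step at which that cell was added to P.
  Insert 5 (step 1): P = [5];  Q = [1]
  Insert 3 (step 2): P = [3] / [5];  Q = [1] / [2]
  Insert 7 (step 3): P = [3, 7] / [5];  Q = [1, 3] / [2]
  Insert 8 (step 4): P = [3, 7, 8] / [5];  Q = [1, 3, 4] / [2]
  Insert 6 (step 5): P = [3, 6, 8] / [5, 7];  Q = [1, 3, 4] / [2, 5]
  Insert 2 (step 6): P = [2, 6, 8] / [3, 7] / [5];  Q = [1, 3, 4] / [2, 5] / [6]
  Insert 4 (step 7): P = [2, 4, 8] / [3, 6] / [5, 7];  Q = [1, 3, 4] / [2, 5] / [6, 7]
  Insert 1 (step 8): P = [1, 4, 8] / [2, 6] / [3, 7] / [5];  Q = [1, 3, 4] / [2, 5] / [6, 7] / [8]
Final shape: (3, 2, 2, 1).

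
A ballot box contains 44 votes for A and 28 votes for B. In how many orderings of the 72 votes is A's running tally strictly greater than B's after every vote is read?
Strict-lead orderings = 16789710098594851040

Total orderings of the 72 votes with 44 for A: C(72, 44) = 75553695443676829680. By the Bertrand ballot formula (Cycle Lemma / reflection principle), the number of orderings in which A is strictly ahead of B throughout is (p − q)/(p + q) · C(p + q, p) = (44 − 28)/(44 + 28) · 75553695443676829680 = 16789710098594851040.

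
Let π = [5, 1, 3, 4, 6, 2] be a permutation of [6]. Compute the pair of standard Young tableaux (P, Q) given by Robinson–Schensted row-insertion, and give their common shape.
P = [1, 2, 4, 6] / [3] / [5];  Q = [1, 3, 4, 5] / [2] / [6];  common shape = (4, 1, 1)

Row-insert the values π_1, π_2, … into P one at a time, bumping the leftmost entry strictly greater than the inserted value down to the next row. The recording tableau Q records, in position (i, j), the step at which that cell was added to P.
  Insert 5 (step 1): P = [5];  Q = [1]
  Insert 1 (step 2): P = [1] / [5];  Q = [1] / [2]
  Insert 3 (step 3): P = [1, 3] / [5];  Q = [1, 3] / [2]
  Insert 4 (step 4): P = [1, 3, 4] / [5];  Q = [1, 3, 4] / [2]
  Insert 6 (step 5): P = [1, 3, 4, 6] / [5];  Q = [1, 3, 4, 5] / [2]
  Insert 2 (step 6): P = [1, 2, 4, 6] / [3] / [5];  Q = [1, 3, 4, 5] / [2] / [6]
Final shape: (4, 1, 1).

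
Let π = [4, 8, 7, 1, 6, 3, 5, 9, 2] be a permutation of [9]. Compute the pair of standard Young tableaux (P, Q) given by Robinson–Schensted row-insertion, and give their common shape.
P = [1, 2, 5, 9] / [3, 6] / [4] / [7] / [8];  Q = [1, 2, 7, 8] / [3, 5] / [4] / [6] / [9];  common shape = (4, 2, 1, 1, 1)

Row-insert the values π_1, π_2, … into P one at a time, bumping the leftmost entry strictly greater than the inserted value down to the next row. The recording tableau Q records, in position (i, j), the step at which that cell was added to P.
  Insert 4 (step 1): P = [4];  Q = [1]
  Insert 8 (step 2): P = [4, 8];  Q = [1, 2]
  Insert 7 (step 3): P = [4, 7] / [8];  Q = [1, 2] / [3]
  Insert 1 (step 4): P = [1, 7] / [4] / [8];  Q = [1, 2] / [3] / [4]
  Insert 6 (step 5): P = [1, 6] / [4, 7] / [8];  Q = [1, 2] / [3, 5] / [4]
  Insert 3 (step 6): P = [1, 3] / [4, 6] / [7] / [8];  Q = [1, 2] / [3, 5] / [4] / [6]
  Insert 5 (step 7): P = [1, 3, 5] / [4, 6] / [7] / [8];  Q = [1, 2, 7] / [3, 5] / [4] / [6]
  Insert 9 (step 8): P = [1, 3, 5, 9] / [4, 6] / [7] / [8];  Q = [1, 2, 7, 8] / [3, 5] / [4] / [6]
  Insert 2 (step 9): P = [1, 2, 5, 9] / [3, 6] / [4] / [7] / [8];  Q = [1, 2, 7, 8] / [3, 5] / [4] / [6] / [9]
Final shape: (4, 2, 1, 1, 1).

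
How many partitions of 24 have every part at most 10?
p(24, parts ≤ 10) = 1204

Use the recurrence p(n, m) = p(n, m−1) + p(n−m, m): either the largest part is < m (count p(n, m−1)) or the largest part is exactly m (remove one copy of m, count p(n−m, m)). With p(0, ·) = 1 this gives p(24, parts ≤ 10) = 1204. (By conjugating Young diagrams, this also counts partitions of 24 into at most 10 parts.)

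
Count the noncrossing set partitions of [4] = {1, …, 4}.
C_4 = 14

These noncrossing partitions are counted by the Catalan number C_n = (1/(n + 1)) · C(2n, n). For n = 4: C_4 = (1/5) · C(8, 4) = 70/5 = 14.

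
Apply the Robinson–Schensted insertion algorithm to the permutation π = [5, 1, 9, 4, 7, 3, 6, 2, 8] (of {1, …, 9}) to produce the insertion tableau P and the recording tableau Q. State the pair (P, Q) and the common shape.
P = [1, 2, 6, 8] / [3, 7] / [4, 9] / [5];  Q = [1, 3, 5, 9] / [2, 4] / [6, 7] / [8];  common shape = (4, 2, 2, 1)

Row-insert the values π_1, π_2, … into P one at a time, bumping the leftmost entry strictly greater than the inserted value down to the next row. The recording tableau Q records, in position (i, j), the step at which that cell was added to P.
  Insert 5 (step 1): P = [5];  Q = [1]
  Insert 1 (step 2): P = [1] / [5];  Q = [1] / [2]
  Insert 9 (step 3): P = [1, 9] / [5];  Q = [1, 3] / [2]
  Insert 4 (step 4): P = [1, 4] / [5, 9];  Q = [1, 3] / [2, 4]
  Insert 7 (step 5): P = [1, 4, 7] / [5, 9];  Q = [1, 3, 5] / [2, 4]
  Insert 3 (step 6): P = [1, 3, 7] / [4, 9] / [5];  Q = [1, 3, 5] / [2, 4] / [6]
  Insert 6 (step 7): P = [1, 3, 6] / [4, 7] / [5, 9];  Q = [1, 3, 5] / [2, 4] / [6, 7]
  Insert 2 (step 8): P = [1, 2, 6] / [3, 7] / [4, 9] / [5];  Q = [1, 3, 5] / [2, 4] / [6, 7] / [8]
  Insert 8 (step 9): P = [1, 2, 6, 8] / [3, 7] / [4, 9] / [5];  Q = [1, 3, 5, 9] / [2, 4] / [6, 7] / [8]
Final shape: (4, 2, 2, 1).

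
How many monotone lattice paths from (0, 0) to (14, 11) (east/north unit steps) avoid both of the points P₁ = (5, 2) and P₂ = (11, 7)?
Number of paths = 2662110

Inclusion–exclusion. Total paths: C(25, 14) = 4457400. Through P₁: C(7, 5)·C(18, 9) = 1021020. Through P₂: C(18, 11)·C(7, 3) = 1113840. Since P₁ is strictly southwest of P₂, a monotone path through both must visit P₁ then P₂; paths through both = C(7, 5)·C(11, 6)·C(7, 3) = 339570. Avoid both = 4457400 − 1021020 − 1113840 + 339570 = 2662110.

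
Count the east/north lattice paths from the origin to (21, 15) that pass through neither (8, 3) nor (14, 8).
Number of paths = 3874023780

Inclusion–exclusion. Total paths: C(36, 21) = 5567902560. Through P₁: C(11, 8)·C(25, 13) = 858049500. Through P₂: C(22, 14)·C(14, 7) = 1097450640. Since P₁ is strictly southwest of P₂, a monotone path through both must visit P₁ then P₂; paths through both = C(11, 8)·C(11, 6)·C(14, 7) = 261621360. Avoid both = 5567902560 − 858049500 − 1097450640 + 261621360 = 3874023780.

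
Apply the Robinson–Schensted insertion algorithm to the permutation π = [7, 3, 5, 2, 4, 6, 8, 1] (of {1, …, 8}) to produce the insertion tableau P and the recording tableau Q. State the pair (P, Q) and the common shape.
P = [1, 4, 6, 8] / [2, 5] / [3] / [7];  Q = [1, 3, 6, 7] / [2, 5] / [4] / [8];  common shape = (4, 2, 1, 1)

Row-insert the values π_1, π_2, … into P one at a time, bumping the leftmost entry strictly greater than the inserted value down to the next row. The recording tableau Q records, in position (i, j), the step at which that cell was added to P.
  Insert 7 (step 1): P = [7];  Q = [1]
  Insert 3 (step 2): P = [3] / [7];  Q = [1] / [2]
  Insert 5 (step 3): P = [3, 5] / [7];  Q = [1, 3] / [2]
  Insert 2 (step 4): P = [2, 5] / [3] / [7];  Q = [1, 3] / [2] / [4]
  Insert 4 (step 5): P = [2, 4] / [3, 5] / [7];  Q = [1, 3] / [2, 5] / [4]
  Insert 6 (step 6): P = [2, 4, 6] / [3, 5] / [7];  Q = [1, 3, 6] / [2, 5] / [4]
  Insert 8 (step 7): P = [2, 4, 6, 8] / [3, 5] / [7];  Q = [1, 3, 6, 7] / [2, 5] / [4]
  Insert 1 (step 8): P = [1, 4, 6, 8] / [2, 5] / [3] / [7];  Q = [1, 3, 6, 7] / [2, 5] / [4] / [8]
Final shape: (4, 2, 1, 1).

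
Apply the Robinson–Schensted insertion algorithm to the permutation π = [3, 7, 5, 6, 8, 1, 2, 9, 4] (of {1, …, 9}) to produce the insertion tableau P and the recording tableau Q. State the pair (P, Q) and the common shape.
P = [1, 2, 4, 8, 9] / [3, 5, 6] / [7];  Q = [1, 2, 4, 5, 8] / [3, 7, 9] / [6];  common shape = (5, 3, 1)

Row-insert the values π_1, π_2, … into P one at a time, bumping the leftmost entry strictly greater than the inserted value down to the next row. The recording tableau Q records, in position (i, j), the step at which that cell was added to P.
  Insert 3 (step 1): P = [3];  Q = [1]
  Insert 7 (step 2): P = [3, 7];  Q = [1, 2]
  Insert 5 (step 3): P = [3, 5] / [7];  Q = [1, 2] / [3]
  Insert 6 (step 4): P = [3, 5, 6] / [7];  Q = [1, 2, 4] / [3]
  Insert 8 (step 5): P = [3, 5, 6, 8] / [7];  Q = [1, 2, 4, 5] / [3]
  Insert 1 (step 6): P = [1, 5, 6, 8] / [3] / [7];  Q = [1, 2, 4, 5] / [3] / [6]
  Insert 2 (step 7): P = [1, 2, 6, 8] / [3, 5] / [7];  Q = [1, 2, 4, 5] / [3, 7] / [6]
  Insert 9 (step 8): P = [1, 2, 6, 8, 9] / [3, 5] / [7];  Q = [1, 2, 4, 5, 8] / [3, 7] / [6]
  Insert 4 (step 9): P = [1, 2, 4, 8, 9] / [3, 5, 6] / [7];  Q = [1, 2, 4, 5, 8] / [3, 7, 9] / [6]
Final shape: (5, 3, 1).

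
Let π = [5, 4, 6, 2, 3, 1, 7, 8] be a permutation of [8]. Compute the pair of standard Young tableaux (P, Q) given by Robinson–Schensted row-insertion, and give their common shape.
P = [1, 3, 7, 8] / [2, 6] / [4] / [5];  Q = [1, 3, 7, 8] / [2, 5] / [4] / [6];  common shape = (4, 2, 1, 1)

Row-insert the values π_1, π_2, … into P one at a time, bumping the leftmost entry strictly greater than the inserted value down to the next row. The recording tableau Q records, in position (i, j), the step at which that cell was added to P.
  Insert 5 (step 1): P = [5];  Q = [1]
  Insert 4 (step 2): P = [4] / [5];  Q = [1] / [2]
  Insert 6 (step 3): P = [4, 6] / [5];  Q = [1, 3] / [2]
  Insert 2 (step 4): P = [2, 6] / [4] / [5];  Q = [1, 3] / [2] / [4]
  Insert 3 (step 5): P = [2, 3] / [4, 6] / [5];  Q = [1, 3] / [2, 5] / [4]
  Insert 1 (step 6): P = [1, 3] / [2, 6] / [4] / [5];  Q = [1, 3] / [2, 5] / [4] / [6]
  Insert 7 (step 7): P = [1, 3, 7] / [2, 6] / [4] / [5];  Q = [1, 3, 7] / [2, 5] / [4] / [6]
  Insert 8 (step 8): P = [1, 3, 7, 8] / [2, 6] / [4] / [5];  Q = [1, 3, 7, 8] / [2, 5] / [4] / [6]
Final shape: (4, 2, 1, 1).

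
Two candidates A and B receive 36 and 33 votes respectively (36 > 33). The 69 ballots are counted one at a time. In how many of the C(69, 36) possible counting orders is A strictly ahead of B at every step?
Strict-lead orderings = 2303341452757570498

Total orderings of the 69 votes with 36 for A: C(69, 36) = 52976853413424121454. By the Bertrand ballot formula (Cycle Lemma / reflection principle), the number of orderings in which A is strictly ahead of B throughout is (p − q)/(p + q) · C(p + q, p) = (36 − 33)/(36 + 33) · 52976853413424121454 = 2303341452757570498.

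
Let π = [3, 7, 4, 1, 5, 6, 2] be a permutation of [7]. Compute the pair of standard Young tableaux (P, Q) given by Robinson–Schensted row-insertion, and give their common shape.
P = [1, 2, 5, 6] / [3, 4] / [7];  Q = [1, 2, 5, 6] / [3, 7] / [4];  common shape = (4, 2, 1)

Row-insert the values π_1, π_2, … into P one at a time, bumping the leftmost entry strictly greater than the inserted value down to the next row. The recording tableau Q records, in position (i, j), the step at which that cell was added to P.
  Insert 3 (step 1): P = [3];  Q = [1]
  Insert 7 (step 2): P = [3, 7];  Q = [1, 2]
  Insert 4 (step 3): P = [3, 4] / [7];  Q = [1, 2] / [3]
  Insert 1 (step 4): P = [1, 4] / [3] / [7];  Q = [1, 2] / [3] / [4]
  Insert 5 (step 5): P = [1, 4, 5] / [3] / [7];  Q = [1, 2, 5] / [3] / [4]
  Insert 6 (step 6): P = [1, 4, 5, 6] / [3] / [7];  Q = [1, 2, 5, 6] / [3] / [4]
  Insert 2 (step 7): P = [1, 2, 5, 6] / [3, 4] / [7];  Q = [1, 2, 5, 6] / [3, 7] / [4]
Final shape: (4, 2, 1).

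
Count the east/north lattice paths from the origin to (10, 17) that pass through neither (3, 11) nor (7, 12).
Number of paths = 5091853

Inclusion–exclusion. Total paths: C(27, 10) = 8436285. Through P₁: C(14, 3)·C(13, 7) = 624624. Through P₂: C(19, 7)·C(8, 3) = 2821728. Since P₁ is strictly southwest of P₂, a monotone path through both must visit P₁ then P₂; paths through both = C(14, 3)·C(5, 4)·C(8, 3) = 101920. Avoid both = 8436285 − 624624 − 2821728 + 101920 = 5091853.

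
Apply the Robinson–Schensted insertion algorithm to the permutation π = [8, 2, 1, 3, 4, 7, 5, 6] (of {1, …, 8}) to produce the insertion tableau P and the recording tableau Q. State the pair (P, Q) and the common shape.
P = [1, 3, 4, 5, 6] / [2, 7] / [8];  Q = [1, 4, 5, 6, 8] / [2, 7] / [3];  common shape = (5, 2, 1)

Row-insert the values π_1, π_2, … into P one at a time, bumping the leftmost entry strictly greater than the inserted value down to the next row. The recording tableau Q records, in position (i, j), the step at which that cell was added to P.
  Insert 8 (step 1): P = [8];  Q = [1]
  Insert 2 (step 2): P = [2] / [8];  Q = [1] / [2]
  Insert 1 (step 3): P = [1] / [2] / [8];  Q = [1] / [2] / [3]
  Insert 3 (step 4): P = [1, 3] / [2] / [8];  Q = [1, 4] / [2] / [3]
  Insert 4 (step 5): P = [1, 3, 4] / [2] / [8];  Q = [1, 4, 5] / [2] / [3]
  Insert 7 (step 6): P = [1, 3, 4, 7] / [2] / [8];  Q = [1, 4, 5, 6] / [2] / [3]
  Insert 5 (step 7): P = [1, 3, 4, 5] / [2, 7] / [8];  Q = [1, 4, 5, 6] / [2, 7] / [3]
  Insert 6 (step 8): P = [1, 3, 4, 5, 6] / [2, 7] / [8];  Q = [1, 4, 5, 6, 8] / [2, 7] / [3]
Final shape: (5, 2, 1).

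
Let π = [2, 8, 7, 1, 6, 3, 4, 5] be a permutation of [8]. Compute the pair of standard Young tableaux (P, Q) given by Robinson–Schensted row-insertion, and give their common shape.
P = [1, 3, 4, 5] / [2, 6] / [7] / [8];  Q = [1, 2, 7, 8] / [3, 5] / [4] / [6];  common shape = (4, 2, 1, 1)

Row-insert the values π_1, π_2, … into P one at a time, bumping the leftmost entry strictly greater than the inserted value down to the next row. The recording tableau Q records, in position (i, j), the step at which that cell was added to P.
  Insert 2 (step 1): P = [2];  Q = [1]
  Insert 8 (step 2): P = [2, 8];  Q = [1, 2]
  Insert 7 (step 3): P = [2, 7] / [8];  Q = [1, 2] / [3]
  Insert 1 (step 4): P = [1, 7] / [2] / [8];  Q = [1, 2] / [3] / [4]
  Insert 6 (step 5): P = [1, 6] / [2, 7] / [8];  Q = [1, 2] / [3, 5] / [4]
  Insert 3 (step 6): P = [1, 3] / [2, 6] / [7] / [8];  Q = [1, 2] / [3, 5] / [4] / [6]
  Insert 4 (step 7): P = [1, 3, 4] / [2, 6] / [7] / [8];  Q = [1, 2, 7] / [3, 5] / [4] / [6]
  Insert 5 (step 8): P = [1, 3, 4, 5] / [2, 6] / [7] / [8];  Q = [1, 2, 7, 8] / [3, 5] / [4] / [6]
Final shape: (4, 2, 1, 1).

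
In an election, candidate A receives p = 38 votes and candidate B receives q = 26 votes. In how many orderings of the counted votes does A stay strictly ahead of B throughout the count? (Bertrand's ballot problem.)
Strict-lead orderings = 112792097461349754

Total orderings of the 64 votes with 38 for A: C(64, 38) = 601557853127198688. By the Bertrand ballot formula (Cycle Lemma / reflection principle), the number of orderings in which A is strictly ahead of B throughout is (p − q)/(p + q) · C(p + q, p) = (38 − 26)/(38 + 26) · 601557853127198688 = 112792097461349754.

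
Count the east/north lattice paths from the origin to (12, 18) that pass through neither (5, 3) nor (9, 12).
Number of paths = 55616001

Inclusion–exclusion. Total paths: C(30, 12) = 86493225. Through P₁: C(8, 5)·C(22, 7) = 9550464. Through P₂: C(21, 9)·C(9, 3) = 24690120. Since P₁ is strictly southwest of P₂, a monotone path through both must visit P₁ then P₂; paths through both = C(8, 5)·C(13, 4)·C(9, 3) = 3363360. Avoid both = 86493225 − 9550464 − 24690120 + 3363360 = 55616001.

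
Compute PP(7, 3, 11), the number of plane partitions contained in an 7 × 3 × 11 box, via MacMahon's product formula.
PP(7, 3, 11) = 431621592480

Evaluate the triple product over i = 1..7, j = 1..3, k = 1..11. The factors are (2/1) · (3/2) · (4/3) · (5/4) · (6/5) · (7/6) · (8/7) · (9/8) · … (231 factors total). The numerators and denominators telescope so the product is an integer; carrying out the multiplication exactly gives PP(7, 3, 11) = 431621592480.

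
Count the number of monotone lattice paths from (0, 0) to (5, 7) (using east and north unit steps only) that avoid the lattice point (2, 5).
Number of paths = 582

Total paths from (0, 0) to (5, 7): C(12, 5) = 792. Paths through (2, 5): (paths (0, 0) → (2, 5)) × (paths (2, 5) → (5, 7)) = C(7, 2) · C(5, 3) = 21 · 10 = 210. Avoidance count = 792 − 210 = 582.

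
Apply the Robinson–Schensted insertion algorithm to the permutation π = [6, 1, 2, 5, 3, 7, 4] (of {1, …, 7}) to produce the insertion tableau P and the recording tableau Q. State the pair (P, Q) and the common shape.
P = [1, 2, 3, 4] / [5, 7] / [6];  Q = [1, 3, 4, 6] / [2, 7] / [5];  common shape = (4, 2, 1)

Row-insert the values π_1, π_2, … into P one at a time, bumping the leftmost entry strictly greater than the inserted value down to the next row. The recording tableau Q records, in position (i, j), the step at which that cell was added to P.
  Insert 6 (step 1): P = [6];  Q = [1]
  Insert 1 (step 2): P = [1] / [6];  Q = [1] / [2]
  Insert 2 (step 3): P = [1, 2] / [6];  Q = [1, 3] / [2]
  Insert 5 (step 4): P = [1, 2, 5] / [6];  Q = [1, 3, 4] / [2]
  Insert 3 (step 5): P = [1, 2, 3] / [5] / [6];  Q = [1, 3, 4] / [2] / [5]
  Insert 7 (step 6): P = [1, 2, 3, 7] / [5] / [6];  Q = [1, 3, 4, 6] / [2] / [5]
  Insert 4 (step 7): P = [1, 2, 3, 4] / [5, 7] / [6];  Q = [1, 3, 4, 6] / [2, 7] / [5]
Final shape: (4, 2, 1).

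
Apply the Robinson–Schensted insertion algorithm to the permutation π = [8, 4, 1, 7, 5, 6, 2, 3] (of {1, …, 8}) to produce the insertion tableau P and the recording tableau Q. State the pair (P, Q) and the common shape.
P = [1, 2, 3] / [4, 5, 6] / [7] / [8];  Q = [1, 4, 6] / [2, 5, 8] / [3] / [7];  common shape = (3, 3, 1, 1)

Row-insert the values π_1, π_2, … into P one at a time, bumping the leftmost entry strictly greater than the inserted value down to the next row. The recording tableau Q records, in position (i, j), the step at which that cell was added to P.
  Insert 8 (step 1): P = [8];  Q = [1]
  Insert 4 (step 2): P = [4] / [8];  Q = [1] / [2]
  Insert 1 (step 3): P = [1] / [4] / [8];  Q = [1] / [2] / [3]
  Insert 7 (step 4): P = [1, 7] / [4] / [8];  Q = [1, 4] / [2] / [3]
  Insert 5 (step 5): P = [1, 5] / [4, 7] / [8];  Q = [1, 4] / [2, 5] / [3]
  Insert 6 (step 6): P = [1, 5, 6] / [4, 7] / [8];  Q = [1, 4, 6] / [2, 5] / [3]
  Insert 2 (step 7): P = [1, 2, 6] / [4, 5] / [7] / [8];  Q = [1, 4, 6] / [2, 5] / [3] / [7]
  Insert 3 (step 8): P = [1, 2, 3] / [4, 5, 6] / [7] / [8];  Q = [1, 4, 6] / [2, 5, 8] / [3] / [7]
Final shape: (3, 3, 1, 1).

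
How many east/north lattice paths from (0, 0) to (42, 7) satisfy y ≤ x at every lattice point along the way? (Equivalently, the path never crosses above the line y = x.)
Number of paths = 71916768

By the reflection principle (André's argument), the number of monotone paths to (42, 7) with n ≤ m that never go above y = x is C(49, 42) − C(49, 43) = 85900584 − 13983816 = 71916768.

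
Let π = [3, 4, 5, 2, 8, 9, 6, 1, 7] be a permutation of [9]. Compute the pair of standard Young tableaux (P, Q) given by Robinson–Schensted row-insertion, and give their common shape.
P = [1, 4, 5, 6, 7] / [2, 8, 9] / [3];  Q = [1, 2, 3, 5, 6] / [4, 7, 9] / [8];  common shape = (5, 3, 1)

Row-insert the values π_1, π_2, … into P one at a time, bumping the leftmost entry strictly greater than the inserted value down to the next row. The recording tableau Q records, in position (i, j), the step at which that cell was added to P.
  Insert 3 (step 1): P = [3];  Q = [1]
  Insert 4 (step 2): P = [3, 4];  Q = [1, 2]
  Insert 5 (step 3): P = [3, 4, 5];  Q = [1, 2, 3]
  Insert 2 (step 4): P = [2, 4, 5] / [3];  Q = [1, 2, 3] / [4]
  Insert 8 (step 5): P = [2, 4, 5, 8] / [3];  Q = [1, 2, 3, 5] / [4]
  Insert 9 (step 6): P = [2, 4, 5, 8, 9] / [3];  Q = [1, 2, 3, 5, 6] / [4]
  Insert 6 (step 7): P = [2, 4, 5, 6, 9] / [3, 8];  Q = [1, 2, 3, 5, 6] / [4, 7]
  Insert 1 (step 8): P = [1, 4, 5, 6, 9] / [2, 8] / [3];  Q = [1, 2, 3, 5, 6] / [4, 7] / [8]
  Insert 7 (step 9): P = [1, 4, 5, 6, 7] / [2, 8, 9] / [3];  Q = [1, 2, 3, 5, 6] / [4, 7, 9] / [8]
Final shape: (5, 3, 1).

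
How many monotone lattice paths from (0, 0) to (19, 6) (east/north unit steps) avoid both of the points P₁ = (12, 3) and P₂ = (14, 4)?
Number of paths = 86905

Inclusion–exclusion. Total paths: C(25, 19) = 177100. Through P₁: C(15, 12)·C(10, 7) = 54600. Through P₂: C(18, 14)·C(7, 5) = 64260. Since P₁ is strictly southwest of P₂, a monotone path through both must visit P₁ then P₂; paths through both = C(15, 12)·C(3, 2)·C(7, 5) = 28665. Avoid both = 177100 − 54600 − 64260 + 28665 = 86905.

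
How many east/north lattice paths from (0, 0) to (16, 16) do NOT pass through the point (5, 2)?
Number of paths = 507474990

Total paths from (0, 0) to (16, 16): C(32, 16) = 601080390. Paths through (5, 2): (paths (0, 0) → (5, 2)) × (paths (5, 2) → (16, 16)) = C(7, 5) · C(25, 11) = 21 · 4457400 = 93605400. Avoidance count = 601080390 − 93605400 = 507474990.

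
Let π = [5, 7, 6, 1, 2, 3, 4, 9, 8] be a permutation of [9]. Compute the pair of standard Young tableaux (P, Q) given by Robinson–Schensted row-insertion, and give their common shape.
P = [1, 2, 3, 4, 8] / [5, 6, 9] / [7];  Q = [1, 2, 6, 7, 8] / [3, 5, 9] / [4];  common shape = (5, 3, 1)

Row-insert the values π_1, π_2, … into P one at a time, bumping the leftmost entry strictly greater than the inserted value down to the next row. The recording tableau Q records, in position (i, j), the step at which that cell was added to P.
  Insert 5 (step 1): P = [5];  Q = [1]
  Insert 7 (step 2): P = [5, 7];  Q = [1, 2]
  Insert 6 (step 3): P = [5, 6] / [7];  Q = [1, 2] / [3]
  Insert 1 (step 4): P = [1, 6] / [5] / [7];  Q = [1, 2] / [3] / [4]
  Insert 2 (step 5): P = [1, 2] / [5, 6] / [7];  Q = [1, 2] / [3, 5] / [4]
  Insert 3 (step 6): P = [1, 2, 3] / [5, 6] / [7];  Q = [1, 2, 6] / [3, 5] / [4]
  Insert 4 (step 7): P = [1, 2, 3, 4] / [5, 6] / [7];  Q = [1, 2, 6, 7] / [3, 5] / [4]
  Insert 9 (step 8): P = [1, 2, 3, 4, 9] / [5, 6] / [7];  Q = [1, 2, 6, 7, 8] / [3, 5] / [4]
  Insert 8 (step 9): P = [1, 2, 3, 4, 8] / [5, 6, 9] / [7];  Q = [1, 2, 6, 7, 8] / [3, 5, 9] / [4]
Final shape: (5, 3, 1).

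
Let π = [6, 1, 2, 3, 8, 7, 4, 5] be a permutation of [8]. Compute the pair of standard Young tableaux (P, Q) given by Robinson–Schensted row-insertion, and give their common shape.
P = [1, 2, 3, 4, 5] / [6, 7] / [8];  Q = [1, 3, 4, 5, 8] / [2, 6] / [7];  common shape = (5, 2, 1)

Row-insert the values π_1, π_2, … into P one at a time, bumping the leftmost entry strictly greater than the inserted value down to the next row. The recording tableau Q records, in position (i, j), the step at which that cell was added to P.
  Insert 6 (step 1): P = [6];  Q = [1]
  Insert 1 (step 2): P = [1] / [6];  Q = [1] / [2]
  Insert 2 (step 3): P = [1, 2] / [6];  Q = [1, 3] / [2]
  Insert 3 (step 4): P = [1, 2, 3] / [6];  Q = [1, 3, 4] / [2]
  Insert 8 (step 5): P = [1, 2, 3, 8] / [6];  Q = [1, 3, 4, 5] / [2]
  Insert 7 (step 6): P = [1, 2, 3, 7] / [6, 8];  Q = [1, 3, 4, 5] / [2, 6]
  Insert 4 (step 7): P = [1, 2, 3, 4] / [6, 7] / [8];  Q = [1, 3, 4, 5] / [2, 6] / [7]
  Insert 5 (step 8): P = [1, 2, 3, 4, 5] / [6, 7] / [8];  Q = [1, 3, 4, 5, 8] / [2, 6] / [7]
Final shape: (5, 2, 1).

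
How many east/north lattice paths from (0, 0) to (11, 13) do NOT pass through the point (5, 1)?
Number of paths = 2384760

Total paths from (0, 0) to (11, 13): C(24, 11) = 2496144. Paths through (5, 1): (paths (0, 0) → (5, 1)) × (paths (5, 1) → (11, 13)) = C(6, 5) · C(18, 6) = 6 · 18564 = 111384. Avoidance count = 2496144 − 111384 = 2384760.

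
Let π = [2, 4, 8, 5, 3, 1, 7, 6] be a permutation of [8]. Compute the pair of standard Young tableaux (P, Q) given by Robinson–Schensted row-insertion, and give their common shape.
P = [1, 3, 5, 6] / [2, 7] / [4] / [8];  Q = [1, 2, 3, 7] / [4, 8] / [5] / [6];  common shape = (4, 2, 1, 1)

Row-insert the values π_1, π_2, … into P one at a time, bumping the leftmost entry strictly greater than the inserted value down to the next row. The recording tableau Q records, in position (i, j), the step at which that cell was added to P.
  Insert 2 (step 1): P = [2];  Q = [1]
  Insert 4 (step 2): P = [2, 4];  Q = [1, 2]
  Insert 8 (step 3): P = [2, 4, 8];  Q = [1, 2, 3]
  Insert 5 (step 4): P = [2, 4, 5] / [8];  Q = [1, 2, 3] / [4]
  Insert 3 (step 5): P = [2, 3, 5] / [4] / [8];  Q = [1, 2, 3] / [4] / [5]
  Insert 1 (step 6): P = [1, 3, 5] / [2] / [4] / [8];  Q = [1, 2, 3] / [4] / [5] / [6]
  Insert 7 (step 7): P = [1, 3, 5, 7] / [2] / [4] / [8];  Q = [1, 2, 3, 7] / [4] / [5] / [6]
  Insert 6 (step 8): P = [1, 3, 5, 6] / [2, 7] / [4] / [8];  Q = [1, 2, 3, 7] / [4, 8] / [5] / [6]
Final shape: (4, 2, 1, 1).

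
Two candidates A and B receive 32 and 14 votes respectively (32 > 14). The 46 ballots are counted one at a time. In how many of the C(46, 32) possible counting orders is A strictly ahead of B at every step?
Strict-lead orderings = 93865125915

Total orderings of the 46 votes with 32 for A: C(46, 32) = 239877544005. By the Bertrand ballot formula (Cycle Lemma / reflection principle), the number of orderings in which A is strictly ahead of B throughout is (p − q)/(p + q) · C(p + q, p) = (32 − 14)/(32 + 14) · 239877544005 = 93865125915.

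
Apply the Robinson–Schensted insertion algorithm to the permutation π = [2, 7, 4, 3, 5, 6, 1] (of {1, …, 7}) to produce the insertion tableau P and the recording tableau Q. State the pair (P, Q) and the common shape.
P = [1, 3, 5, 6] / [2] / [4] / [7];  Q = [1, 2, 5, 6] / [3] / [4] / [7];  common shape = (4, 1, 1, 1)

Row-insert the values π_1, π_2, … into P one at a time, bumping the leftmost entry strictly greater than the inserted value down to the next row. The recording tableau Q records, in position (i, j), the step at which that cell was added to P.
  Insert 2 (step 1): P = [2];  Q = [1]
  Insert 7 (step 2): P = [2, 7];  Q = [1, 2]
  Insert 4 (step 3): P = [2, 4] / [7];  Q = [1, 2] / [3]
  Insert 3 (step 4): P = [2, 3] / [4] / [7];  Q = [1, 2] / [3] / [4]
  Insert 5 (step 5): P = [2, 3, 5] / [4] / [7];  Q = [1, 2, 5] / [3] / [4]
  Insert 6 (step 6): P = [2, 3, 5, 6] / [4] / [7];  Q = [1, 2, 5, 6] / [3] / [4]
  Insert 1 (step 7): P = [1, 3, 5, 6] / [2] / [4] / [7];  Q = [1, 2, 5, 6] / [3] / [4] / [7]
Final shape: (4, 1, 1, 1).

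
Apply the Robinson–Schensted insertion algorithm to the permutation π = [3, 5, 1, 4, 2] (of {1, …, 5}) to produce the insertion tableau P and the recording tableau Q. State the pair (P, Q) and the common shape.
P = [1, 2] / [3, 4] / [5];  Q = [1, 2] / [3, 4] / [5];  common shape = (2, 2, 1)

Row-insert the values π_1, π_2, … into P one at a time, bumping the leftmost entry strictly greater than the inserted value down to the next row. The recording tableau Q records, in position (i, j), the step at which that cell was added to P.
  Insert 3 (step 1): P = [3];  Q = [1]
  Insert 5 (step 2): P = [3, 5];  Q = [1, 2]
  Insert 1 (step 3): P = [1, 5] / [3];  Q = [1, 2] / [3]
  Insert 4 (step 4): P = [1, 4] / [3, 5];  Q = [1, 2] / [3, 4]
  Insert 2 (step 5): P = [1, 2] / [3, 4] / [5];  Q = [1, 2] / [3, 4] / [5]
Final shape: (2, 2, 1).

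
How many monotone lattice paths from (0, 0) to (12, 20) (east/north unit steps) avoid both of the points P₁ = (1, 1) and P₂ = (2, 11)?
Number of paths = 111365072

Inclusion–exclusion. Total paths: C(32, 12) = 225792840. Through P₁: C(2, 1)·C(30, 11) = 109254600. Through P₂: C(13, 2)·C(19, 10) = 7205484. Since P₁ is strictly southwest of P₂, a monotone path through both must visit P₁ then P₂; paths through both = C(2, 1)·C(11, 1)·C(19, 10) = 2032316. Avoid both = 225792840 − 109254600 − 7205484 + 2032316 = 111365072.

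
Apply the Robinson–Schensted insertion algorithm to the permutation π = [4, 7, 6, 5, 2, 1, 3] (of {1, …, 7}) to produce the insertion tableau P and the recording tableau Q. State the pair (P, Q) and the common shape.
P = [1, 3] / [2, 5] / [4] / [6] / [7];  Q = [1, 2] / [3, 7] / [4] / [5] / [6];  common shape = (2, 2, 1, 1, 1)

Row-insert the values π_1, π_2, … into P one at a time, bumping the leftmost entry strictly greater than the inserted value down to the next row. The recording tableau Q records, in position (i, j), the step at which that cell was added to P.
  Insert 4 (step 1): P = [4];  Q = [1]
  Insert 7 (step 2): P = [4, 7];  Q = [1, 2]
  Insert 6 (step 3): P = [4, 6] / [7];  Q = [1, 2] / [3]
  Insert 5 (step 4): P = [4, 5] / [6] / [7];  Q = [1, 2] / [3] / [4]
  Insert 2 (step 5): P = [2, 5] / [4] / [6] / [7];  Q = [1, 2] / [3] / [4] / [5]
  Insert 1 (step 6): P = [1, 5] / [2] / [4] / [6] / [7];  Q = [1, 2] / [3] / [4] / [5] / [6]
  Insert 3 (step 7): P = [1, 3] / [2, 5] / [4] / [6] / [7];  Q = [1, 2] / [3, 7] / [4] / [5] / [6]
Final shape: (2, 2, 1, 1, 1).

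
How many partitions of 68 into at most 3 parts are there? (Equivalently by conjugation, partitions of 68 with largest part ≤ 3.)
p(68, parts ≤ 3) = 420

Use the recurrence p(n, m) = p(n, m−1) + p(n−m, m): either the largest part is < m (count p(n, m−1)) or the largest part is exactly m (remove one copy of m, count p(n−m, m)). With p(0, ·) = 1 this gives p(68, parts ≤ 3) = 420. (By conjugating Young diagrams, this also counts partitions of 68 into at most 3 parts.)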